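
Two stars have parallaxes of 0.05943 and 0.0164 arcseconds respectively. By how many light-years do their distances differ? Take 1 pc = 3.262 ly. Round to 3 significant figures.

144 ly

d_A = 1/0.05943″ = 16.827 pc; d_B = 1/0.01640″ = 60.976 pc.
|d_B − d_A| = |60.976 − 16.827| = 44.149 pc = 44.149 × 3.262 ly = 144.01 ly.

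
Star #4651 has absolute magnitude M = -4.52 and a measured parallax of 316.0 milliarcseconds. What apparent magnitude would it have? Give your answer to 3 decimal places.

m = -7.018

d = 1/p = 1/0.3160″ = 3.1646 pc.
m − M = 5 log₁₀ d − 5 = 5 log₁₀(3.1646) − 5 = 2.5016 − 5 = -2.4984.
m = M + (m − M) = -4.52 + (-2.4984) = -7.018.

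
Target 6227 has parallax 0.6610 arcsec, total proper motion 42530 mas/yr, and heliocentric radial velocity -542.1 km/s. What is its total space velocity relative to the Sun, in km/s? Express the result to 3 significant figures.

d = 1/p = 1/0.6610″ = 1.5129 pc.
μ = 42530 mas/yr = 42.53 ″/yr.
v_t = 4.740 μ d = 4.740 × 42.53 × 1.5129 = 304.99 km/s.
v = √(v_r² + v_t²) = √((-542.1)² + 304.99²) = √386891 = 622.01 km/s.

622 km/s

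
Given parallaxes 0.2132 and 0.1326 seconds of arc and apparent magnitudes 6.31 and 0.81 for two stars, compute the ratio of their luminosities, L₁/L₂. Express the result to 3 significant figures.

L₁/L₂ = 0.00244

d₁ = 1/p₁ = 1/0.2132″ = 4.6904 pc; d₂ = 1/p₂ = 1/0.1326″ = 7.5415 pc.
M₁ = m₁ − 5 log₁₀ d₁ + 5 = 6.31 − 3.3560 + 5 = 7.9540.
M₂ = 0.81 − 4.3873 + 5 = 1.4227.
L₁/L₂ = 10^(0.4(M₂ − M₁)) = 10^(0.4 × (-6.5313)) = 10^(-2.61252) = 0.0024405.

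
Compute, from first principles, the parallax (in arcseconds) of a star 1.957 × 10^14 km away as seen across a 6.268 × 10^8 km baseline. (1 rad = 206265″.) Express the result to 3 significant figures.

θ ≈ B/d = (6.268 × 10^8) / (1.957 × 10^14) = 3.2029 × 10^-6 rad.
In arcseconds: 3.2029 × 10^-6 × 206265 = 0.66065″.

0.661 arcsec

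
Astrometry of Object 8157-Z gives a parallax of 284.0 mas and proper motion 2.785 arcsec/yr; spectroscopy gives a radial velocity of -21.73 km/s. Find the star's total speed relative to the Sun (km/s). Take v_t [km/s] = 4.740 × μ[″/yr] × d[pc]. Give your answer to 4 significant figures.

51.31 km/s

d = 1/p = 1/0.2840″ = 3.5211 pc.
v_t = 4.740 μ d = 4.740 × 2.785 × 3.5211 = 46.482 km/s.
v = √(v_r² + v_t²) = √((-21.73)² + 46.482²) = √2632.77 = 51.311 km/s.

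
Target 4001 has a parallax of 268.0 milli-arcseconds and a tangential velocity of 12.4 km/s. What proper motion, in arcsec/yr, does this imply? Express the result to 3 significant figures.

d = 1/p = 1/0.2680″ = 3.7313 pc.
μ = v_t / (4.74 d) = 12.4 / (4.74 × 3.7313) = 12.4 / 17.686 = 0.70112 ″/yr.

0.701 arcsec/yr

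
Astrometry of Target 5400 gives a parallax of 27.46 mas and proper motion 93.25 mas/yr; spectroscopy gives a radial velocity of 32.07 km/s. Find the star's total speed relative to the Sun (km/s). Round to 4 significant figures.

35.88 km/s

d = 1/p = 1/0.02746″ = 36.417 pc.
μ = 93.25 mas/yr = 0.09325 ″/yr.
v_t = 4.740 μ d = 4.740 × 0.09325 × 36.417 = 16.096 km/s.
v = √(v_r² + v_t²) = √(32.07² + 16.096²) = √1287.57 = 35.883 km/s.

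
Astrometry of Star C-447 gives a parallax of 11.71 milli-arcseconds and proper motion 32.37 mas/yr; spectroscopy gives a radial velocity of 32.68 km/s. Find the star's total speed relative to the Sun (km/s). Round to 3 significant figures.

d = 1/p = 1/0.01171″ = 85.397 pc.
μ = 32.37 mas/yr = 0.03237 ″/yr.
v_t = 4.740 μ d = 4.740 × 0.03237 × 85.397 = 13.103 km/s.
v = √(v_r² + v_t²) = √(32.68² + 13.103²) = √1239.67 = 35.209 km/s.

35.2 km/s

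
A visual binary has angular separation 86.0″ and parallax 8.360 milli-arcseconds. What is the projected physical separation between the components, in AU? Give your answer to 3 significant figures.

10300 AU

d = 1/p = 1/0.008360″ = 119.62 pc.
At distance d (pc), an angle of θ arcsec spans θ·d AU: s = 86.0 × 119.62 = 10287 AU.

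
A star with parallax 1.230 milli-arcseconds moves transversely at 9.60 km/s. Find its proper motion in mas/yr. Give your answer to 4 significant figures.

2.491 mas/yr

d = 1/p = 1/0.001230″ = 813.01 pc.
μ = v_t / (4.74 d) = 9.60 / (4.74 × 813.01) = 9.60 / 3853.7 = 0.0024911 ″/yr = 2.4911 mas/yr.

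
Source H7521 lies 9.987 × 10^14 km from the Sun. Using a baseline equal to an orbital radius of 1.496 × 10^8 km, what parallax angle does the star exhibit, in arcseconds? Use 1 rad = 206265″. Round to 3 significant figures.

0.0309 arcsec

θ ≈ B/d = (1.496 × 10^8) / (9.987 × 10^14) = 1.4979 × 10^-7 rad.
In arcseconds: 1.4979 × 10^-7 × 206265 = 0.030896″.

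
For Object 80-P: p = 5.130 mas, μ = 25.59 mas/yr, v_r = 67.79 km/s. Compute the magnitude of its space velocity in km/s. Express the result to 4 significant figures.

d = 1/p = 1/0.005130″ = 194.93 pc.
μ = 25.59 mas/yr = 0.02559 ″/yr.
v_t = 4.740 μ d = 4.740 × 0.02559 × 194.93 = 23.644 km/s.
v = √(v_r² + v_t²) = √(67.79² + 23.644²) = √5154.52 = 71.795 km/s.

71.80 km/s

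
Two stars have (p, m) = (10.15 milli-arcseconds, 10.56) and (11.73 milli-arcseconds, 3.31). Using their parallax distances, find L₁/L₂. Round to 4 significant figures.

L₁/L₂ = 0.001681

d₁ = 1/p₁ = 1/0.01015″ = 98.522 pc; d₂ = 1/p₂ = 1/0.01173″ = 85.251 pc.
M₁ = m₁ − 5 log₁₀ d₁ + 5 = 10.56 − 9.9677 + 5 = 5.5923.
M₂ = 3.31 − 9.6535 + 5 = -1.3435.
L₁/L₂ = 10^(0.4(M₂ − M₁)) = 10^(0.4 × (-6.9358)) = 10^(-2.77432) = 0.0016814.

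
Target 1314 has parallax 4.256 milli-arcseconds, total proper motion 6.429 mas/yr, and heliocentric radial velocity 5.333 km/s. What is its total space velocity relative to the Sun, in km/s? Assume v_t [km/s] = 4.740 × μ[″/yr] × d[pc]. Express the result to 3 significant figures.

d = 1/p = 1/0.004256″ = 234.96 pc.
μ = 6.429 mas/yr = 0.006429 ″/yr.
v_t = 4.740 μ d = 4.740 × 0.006429 × 234.96 = 7.16 km/s.
v = √(v_r² + v_t²) = √(5.333² + 7.16²) = √79.7065 = 8.9278 km/s.

8.93 km/s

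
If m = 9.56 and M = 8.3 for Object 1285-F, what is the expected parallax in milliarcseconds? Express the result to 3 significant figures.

m − M = 9.56 − 8.3 = 1.26.
d = 10^((m−M)/5 + 1) = 10^1.252 = 17.865 pc.
p = 1/d = 1/17.865 = 0.055975 arcsec = 55.975 mas.

56.0 mas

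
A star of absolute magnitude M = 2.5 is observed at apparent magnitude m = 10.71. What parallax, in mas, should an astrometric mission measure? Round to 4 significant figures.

m − M = 10.71 − 2.5 = 8.21.
d = 10^((m−M)/5 + 1) = 10^2.642 = 438.53 pc.
p = 1/d = 1/438.53 = 0.0022803 arcsec = 2.2803 mas.

2.280 mas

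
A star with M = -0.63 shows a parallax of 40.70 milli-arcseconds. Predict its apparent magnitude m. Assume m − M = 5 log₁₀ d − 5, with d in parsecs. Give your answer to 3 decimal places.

m = 1.322

d = 1/p = 1/0.04070″ = 24.57 pc.
m − M = 5 log₁₀ d − 5 = 5 log₁₀(24.57) − 5 = 6.9520 − 5 = 1.9520.
m = M + (m − M) = -0.63 + 1.9520 = 1.322.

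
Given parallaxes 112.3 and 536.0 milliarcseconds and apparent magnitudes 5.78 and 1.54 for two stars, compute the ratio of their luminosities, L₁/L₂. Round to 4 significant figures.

L₁/L₂ = 0.4587

d₁ = 1/p₁ = 1/0.1123″ = 8.9047 pc; d₂ = 1/p₂ = 1/0.5360″ = 1.8657 pc.
M₁ = m₁ − 5 log₁₀ d₁ + 5 = 5.78 − 4.7481 + 5 = 6.0319.
M₂ = 1.54 − 1.3542 + 5 = 5.1858.
L₁/L₂ = 10^(0.4(M₂ − M₁)) = 10^(0.4 × (-0.8461)) = 10^(-0.33844) = 0.45873.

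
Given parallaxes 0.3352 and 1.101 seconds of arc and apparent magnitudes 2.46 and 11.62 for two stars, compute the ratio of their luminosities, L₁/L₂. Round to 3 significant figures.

d₁ = 1/p₁ = 1/0.3352″ = 2.9833 pc; d₂ = 1/p₂ = 1/1.101″ = 0.90827 pc.
M₁ = m₁ − 5 log₁₀ d₁ + 5 = 2.46 − 2.3735 + 5 = 5.0865.
M₂ = 11.62 − (-0.2089) + 5 = 16.8289.
L₁/L₂ = 10^(0.4(M₂ − M₁)) = 10^(0.4 × 11.7424) = 10^4.69696 = 49769.

L₁/L₂ = 49800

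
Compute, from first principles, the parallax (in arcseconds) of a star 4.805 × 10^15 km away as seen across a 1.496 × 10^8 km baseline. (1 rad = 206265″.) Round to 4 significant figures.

θ ≈ B/d = (1.496 × 10^8) / (4.805 × 10^15) = 3.1134 × 10^-8 rad.
In arcseconds: 3.1134 × 10^-8 × 206265 = 0.0064219″.

0.006422 arcsec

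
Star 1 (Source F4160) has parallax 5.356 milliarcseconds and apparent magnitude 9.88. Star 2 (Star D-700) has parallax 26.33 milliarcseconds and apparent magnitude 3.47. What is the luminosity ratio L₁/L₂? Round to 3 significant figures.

d₁ = 1/p₁ = 1/0.005356″ = 186.71 pc; d₂ = 1/p₂ = 1/0.02633″ = 37.979 pc.
M₁ = m₁ − 5 log₁₀ d₁ + 5 = 9.88 − 11.3558 + 5 = 3.5242.
M₂ = 3.47 − 7.8977 + 5 = 0.5723.
L₁/L₂ = 10^(0.4(M₂ − M₁)) = 10^(0.4 × (-2.9519)) = 10^(-1.18076) = 0.065954.

L₁/L₂ = 0.0660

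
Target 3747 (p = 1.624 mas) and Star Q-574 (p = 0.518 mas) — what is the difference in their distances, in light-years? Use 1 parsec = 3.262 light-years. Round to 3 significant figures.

d_A = 1/0.001624″ = 615.76 pc; d_B = 1/0.0005180″ = 1930.5 pc.
|d_B − d_A| = |1930.5 − 615.76| = 1314.7 pc = 1314.7 × 3.262 ly = 4288.6 ly.

4290 ly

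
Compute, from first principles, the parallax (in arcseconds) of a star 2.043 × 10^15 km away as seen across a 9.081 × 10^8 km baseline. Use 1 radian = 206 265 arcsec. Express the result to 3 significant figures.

θ ≈ B/d = (9.081 × 10^8) / (2.043 × 10^15) = 4.4449 × 10^-7 rad.
In arcseconds: 4.4449 × 10^-7 × 206265 = 0.091683″.

0.0917 arcsec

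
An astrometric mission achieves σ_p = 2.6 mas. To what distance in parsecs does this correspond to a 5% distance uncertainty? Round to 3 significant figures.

σ_d/d = σ_p/p, so the condition is σ_p/p ≤ 0.05, i.e. p ≥ σ_p/0.05.
p_min = 2.6/0.05 = 52 mas = 0.052 arcsec.
d_max = 1/p_min = 1/0.052 = 19.231 pc.

19.2 pc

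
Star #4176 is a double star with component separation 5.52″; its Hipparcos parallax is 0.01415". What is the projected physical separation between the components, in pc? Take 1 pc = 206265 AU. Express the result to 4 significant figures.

d = 1/p = 1/0.01415″ = 70.671 pc.
At distance d (pc), an angle of θ arcsec spans θ·d AU: s = 5.52 × 70.671 = 390.1 AU.
= 390.1 / 206265 = 0.0018913 pc.

0.001891 pc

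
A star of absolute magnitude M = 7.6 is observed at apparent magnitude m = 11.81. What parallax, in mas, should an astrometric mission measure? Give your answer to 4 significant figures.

m − M = 11.81 − 7.6 = 4.21.
d = 10^((m−M)/5 + 1) = 10^1.842 = 69.502 pc.
p = 1/d = 1/69.502 = 0.014388 arcsec = 14.388 mas.

14.39 mas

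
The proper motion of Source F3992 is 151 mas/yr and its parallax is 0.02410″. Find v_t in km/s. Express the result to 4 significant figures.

29.70 km/s

d = 1/p = 1/0.02410″ = 41.494 pc.
μ = 151 mas/yr = 0.151 ″/yr.
v_t = 4.74 × μ × d = 4.74 × 0.151 × 41.494 = 29.699 km/s.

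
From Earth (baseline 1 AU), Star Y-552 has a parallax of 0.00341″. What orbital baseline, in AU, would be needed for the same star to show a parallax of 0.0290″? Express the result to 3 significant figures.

Parallax scales linearly with baseline: p ∝ B, so B = p_target / p_Earth × 1 AU.
B = 0.0290 / 0.00341 = 8.5044 AU.

8.50 AU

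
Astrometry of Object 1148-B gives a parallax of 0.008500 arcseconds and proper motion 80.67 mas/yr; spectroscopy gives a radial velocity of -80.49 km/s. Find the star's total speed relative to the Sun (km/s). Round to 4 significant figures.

92.21 km/s

d = 1/p = 1/0.008500″ = 117.65 pc.
μ = 80.67 mas/yr = 0.08067 ″/yr.
v_t = 4.740 μ d = 4.740 × 0.08067 × 117.65 = 44.987 km/s.
v = √(v_r² + v_t²) = √((-80.49)² + 44.987²) = √8502.47 = 92.209 km/s.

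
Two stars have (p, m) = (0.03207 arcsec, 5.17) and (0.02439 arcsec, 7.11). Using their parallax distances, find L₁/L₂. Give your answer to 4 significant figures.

d₁ = 1/p₁ = 1/0.03207″ = 31.182 pc; d₂ = 1/p₂ = 1/0.02439″ = 41 pc.
M₁ = m₁ − 5 log₁₀ d₁ + 5 = 5.17 − 7.4695 + 5 = 2.7005.
M₂ = 7.11 − 8.0639 + 5 = 4.0461.
L₁/L₂ = 10^(0.4(M₂ − M₁)) = 10^(0.4 × 1.3456) = 10^0.53824 = 3.4533.

L₁/L₂ = 3.453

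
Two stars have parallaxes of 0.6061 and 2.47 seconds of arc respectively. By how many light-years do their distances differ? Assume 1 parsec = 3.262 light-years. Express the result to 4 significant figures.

d_A = 1/0.6061″ = 1.6499 pc; d_B = 1/2.470″ = 0.40486 pc.
|d_B − d_A| = |0.40486 − 1.6499| = 1.245 pc = 1.245 × 3.262 ly = 4.0612 ly.

4.061 ly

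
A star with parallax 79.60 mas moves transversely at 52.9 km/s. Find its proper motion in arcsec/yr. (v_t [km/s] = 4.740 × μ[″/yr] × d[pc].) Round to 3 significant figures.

0.888 arcsec/yr

d = 1/p = 1/0.07960″ = 12.563 pc.
μ = v_t / (4.74 d) = 52.9 / (4.74 × 12.563) = 52.9 / 59.549 = 0.88834 ″/yr.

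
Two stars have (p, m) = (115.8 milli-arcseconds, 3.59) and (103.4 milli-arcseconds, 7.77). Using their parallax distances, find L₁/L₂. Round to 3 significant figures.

d₁ = 1/p₁ = 1/0.1158″ = 8.6356 pc; d₂ = 1/p₂ = 1/0.1034″ = 9.6712 pc.
M₁ = m₁ − 5 log₁₀ d₁ + 5 = 3.59 − 4.6815 + 5 = 3.9085.
M₂ = 7.77 − 4.9274 + 5 = 7.8426.
L₁/L₂ = 10^(0.4(M₂ − M₁)) = 10^(0.4 × 3.9341) = 10^1.57364 = 37.466.

L₁/L₂ = 37.5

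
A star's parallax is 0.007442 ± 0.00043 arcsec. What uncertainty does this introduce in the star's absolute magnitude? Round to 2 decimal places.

σ_M = 0.13 mag

M = m − 5 log₁₀ d + 5 = m + 5 log₁₀ p + 5, so ∂M/∂p = 5/(p ln 10).
σ_M = (5/ln 10) · (σ_p/p) = 2.1715 × 0.00043/0.007442 = 2.1715 × 0.05778 = 0.12547.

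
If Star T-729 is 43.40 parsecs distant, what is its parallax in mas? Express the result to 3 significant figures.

23.0 mas

p = 1/d = 1/43.4 = 0.023041 arcsec.
= 0.023041 × 1000 = 23.041 mas.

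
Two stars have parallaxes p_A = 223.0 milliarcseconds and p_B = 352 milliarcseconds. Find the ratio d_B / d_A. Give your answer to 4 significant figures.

Since d = 1/p, d_B/d_A = p_A/p_B.
= 223.0 / 352 = 0.63352.

0.6335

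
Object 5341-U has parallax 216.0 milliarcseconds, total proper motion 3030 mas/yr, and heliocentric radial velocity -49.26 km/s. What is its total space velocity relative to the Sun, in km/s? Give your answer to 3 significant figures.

d = 1/p = 1/0.2160″ = 4.6296 pc.
μ = 3030 mas/yr = 3.030 ″/yr.
v_t = 4.740 μ d = 4.740 × 3.030 × 4.6296 = 66.491 km/s.
v = √(v_r² + v_t²) = √((-49.26)² + 66.491²) = √6847.6 = 82.75 km/s.

82.8 km/s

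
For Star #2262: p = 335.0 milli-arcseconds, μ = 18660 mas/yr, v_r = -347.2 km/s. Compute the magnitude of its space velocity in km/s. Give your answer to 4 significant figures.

436.2 km/s

d = 1/p = 1/0.3350″ = 2.9851 pc.
μ = 18660 mas/yr = 18.66 ″/yr.
v_t = 4.740 μ d = 4.740 × 18.66 × 2.9851 = 264.03 km/s.
v = √(v_r² + v_t²) = √((-347.2)² + 264.03²) = √190260 = 436.19 km/s.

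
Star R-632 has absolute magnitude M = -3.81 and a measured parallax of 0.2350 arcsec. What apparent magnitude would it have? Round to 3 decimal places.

m = -5.665

d = 1/p = 1/0.2350″ = 4.2553 pc.
m − M = 5 log₁₀ d − 5 = 5 log₁₀(4.2553) − 5 = 3.1447 − 5 = -1.8553.
m = M + (m − M) = -3.81 + (-1.8553) = -5.665.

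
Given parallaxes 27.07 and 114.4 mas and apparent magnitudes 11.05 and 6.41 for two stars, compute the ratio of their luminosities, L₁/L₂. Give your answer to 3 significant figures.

L₁/L₂ = 0.249

d₁ = 1/p₁ = 1/0.02707″ = 36.941 pc; d₂ = 1/p₂ = 1/0.1144″ = 8.7413 pc.
M₁ = m₁ − 5 log₁₀ d₁ + 5 = 11.05 − 7.8375 + 5 = 8.2125.
M₂ = 6.41 − 4.7079 + 5 = 6.7021.
L₁/L₂ = 10^(0.4(M₂ − M₁)) = 10^(0.4 × (-1.5104)) = 10^(-0.60416) = 0.24879.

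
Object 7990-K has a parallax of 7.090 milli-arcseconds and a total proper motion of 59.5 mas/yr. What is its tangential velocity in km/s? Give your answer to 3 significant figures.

d = 1/p = 1/0.007090″ = 141.04 pc.
μ = 59.5 mas/yr = 0.0595 ″/yr.
v_t = 4.74 × μ × d = 4.74 × 0.0595 × 141.04 = 39.778 km/s.

39.8 km/s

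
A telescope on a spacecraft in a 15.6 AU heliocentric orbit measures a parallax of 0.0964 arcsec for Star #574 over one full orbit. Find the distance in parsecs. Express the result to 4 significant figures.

With baseline B (in AU) and parallax p (in arcsec), d = B/p parsecs.
d = 15.6 / 0.0964 = 161.83 pc.

161.8 pc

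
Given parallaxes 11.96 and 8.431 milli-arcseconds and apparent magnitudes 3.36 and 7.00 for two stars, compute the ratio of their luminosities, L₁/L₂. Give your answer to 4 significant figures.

d₁ = 1/p₁ = 1/0.01196″ = 83.612 pc; d₂ = 1/p₂ = 1/0.008431″ = 118.61 pc.
M₁ = m₁ − 5 log₁₀ d₁ + 5 = 3.36 − 9.6113 + 5 = -1.2513.
M₂ = 7.00 − 10.3706 + 5 = 1.6294.
L₁/L₂ = 10^(0.4(M₂ − M₁)) = 10^(0.4 × 2.8807) = 10^1.15228 = 14.2.

L₁/L₂ = 14.20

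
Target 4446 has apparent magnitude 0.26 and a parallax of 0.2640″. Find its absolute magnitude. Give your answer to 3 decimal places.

d = 1/p = 1/0.2640″ = 3.7879 pc.
m − M = 5 log₁₀(3.7879) − 5 = 2.8920 − 5 = -2.1080.
M = m − (m − M) = 0.26 − (-2.1080) = 2.368.

M = 2.368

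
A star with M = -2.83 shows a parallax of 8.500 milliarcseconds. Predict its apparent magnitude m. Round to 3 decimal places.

d = 1/p = 1/0.008500″ = 117.65 pc.
m − M = 5 log₁₀ d − 5 = 5 log₁₀(117.65) − 5 = 10.3530 − 5 = 5.3530.
m = M + (m − M) = -2.83 + 5.3530 = 2.523.

m = 2.523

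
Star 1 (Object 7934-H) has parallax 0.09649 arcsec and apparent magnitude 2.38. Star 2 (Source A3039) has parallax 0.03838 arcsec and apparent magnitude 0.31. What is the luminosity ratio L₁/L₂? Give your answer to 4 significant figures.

L₁/L₂ = 0.02351

d₁ = 1/p₁ = 1/0.09649″ = 10.364 pc; d₂ = 1/p₂ = 1/0.03838″ = 26.055 pc.
M₁ = m₁ − 5 log₁₀ d₁ + 5 = 2.38 − 5.0776 + 5 = 2.3024.
M₂ = 0.31 − 7.0795 + 5 = -1.7695.
L₁/L₂ = 10^(0.4(M₂ − M₁)) = 10^(0.4 × (-4.0719)) = 10^(-1.62876) = 0.023509.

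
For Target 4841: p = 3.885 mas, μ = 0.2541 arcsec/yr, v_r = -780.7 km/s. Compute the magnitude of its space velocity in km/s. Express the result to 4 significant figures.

d = 1/p = 1/0.003885″ = 257.4 pc.
v_t = 4.740 μ d = 4.740 × 0.2541 × 257.4 = 310.02 km/s.
v = √(v_r² + v_t²) = √((-780.7)² + 310.02²) = √705605 = 840 km/s.

840.0 km/s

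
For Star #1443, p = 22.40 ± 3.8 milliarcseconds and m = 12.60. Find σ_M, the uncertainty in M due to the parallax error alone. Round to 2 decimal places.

σ_M = 0.37 mag

M = m − 5 log₁₀ d + 5 = m + 5 log₁₀ p + 5, so ∂M/∂p = 5/(p ln 10).
σ_M = (5/ln 10) · (σ_p/p) = 2.1715 × 3.8/22.40 = 2.1715 × 0.16964 = 0.36837.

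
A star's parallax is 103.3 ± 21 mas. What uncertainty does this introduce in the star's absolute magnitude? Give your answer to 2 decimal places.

σ_M = 0.44 mag

M = m − 5 log₁₀ d + 5 = m + 5 log₁₀ p + 5, so ∂M/∂p = 5/(p ln 10).
σ_M = (5/ln 10) · (σ_p/p) = 2.1715 × 21/103.3 = 2.1715 × 0.20329 = 0.44144.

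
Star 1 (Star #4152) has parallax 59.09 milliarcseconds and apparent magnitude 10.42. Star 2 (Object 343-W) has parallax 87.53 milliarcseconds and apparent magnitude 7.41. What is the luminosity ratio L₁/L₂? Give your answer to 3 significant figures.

L₁/L₂ = 0.137

d₁ = 1/p₁ = 1/0.05909″ = 16.923 pc; d₂ = 1/p₂ = 1/0.08753″ = 11.425 pc.
M₁ = m₁ − 5 log₁₀ d₁ + 5 = 10.42 − 6.1424 + 5 = 9.2776.
M₂ = 7.41 − 5.2893 + 5 = 7.1207.
L₁/L₂ = 10^(0.4(M₂ − M₁)) = 10^(0.4 × (-2.1569)) = 10^(-0.86276) = 0.13716.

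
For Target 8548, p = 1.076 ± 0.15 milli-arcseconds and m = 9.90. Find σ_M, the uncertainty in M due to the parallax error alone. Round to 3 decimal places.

M = m − 5 log₁₀ d + 5 = m + 5 log₁₀ p + 5, so ∂M/∂p = 5/(p ln 10).
σ_M = (5/ln 10) · (σ_p/p) = 2.1715 × 0.15/1.076 = 2.1715 × 0.13941 = 0.30273.

σ_M = 0.303 mag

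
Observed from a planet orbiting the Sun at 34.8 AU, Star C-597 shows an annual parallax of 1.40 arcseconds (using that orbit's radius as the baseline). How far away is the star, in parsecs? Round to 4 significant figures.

24.86 pc

With baseline B (in AU) and parallax p (in arcsec), d = B/p parsecs.
d = 34.8 / 1.40 = 24.857 pc.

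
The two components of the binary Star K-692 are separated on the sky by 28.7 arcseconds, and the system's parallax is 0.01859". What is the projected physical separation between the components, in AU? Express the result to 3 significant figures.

d = 1/p = 1/0.01859″ = 53.792 pc.
At distance d (pc), an angle of θ arcsec spans θ·d AU: s = 28.7 × 53.792 = 1543.8 AU.

1540 AU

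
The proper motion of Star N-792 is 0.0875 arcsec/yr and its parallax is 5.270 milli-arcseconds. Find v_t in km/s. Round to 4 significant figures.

78.70 km/s

d = 1/p = 1/0.005270″ = 189.75 pc.
v_t = 4.74 × μ × d = 4.74 × 0.0875 × 189.75 = 78.699 km/s.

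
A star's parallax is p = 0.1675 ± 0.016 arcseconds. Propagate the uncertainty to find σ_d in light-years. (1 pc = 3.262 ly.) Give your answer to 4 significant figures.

d = 1/p, so σ_d = σ_p / p².
σ_d = 0.0160 / (0.1675)² = 0.0160 / 0.028056 = 0.57029 pc = 0.57029 × 3.262 ly = 1.8603 ly.

1.860 ly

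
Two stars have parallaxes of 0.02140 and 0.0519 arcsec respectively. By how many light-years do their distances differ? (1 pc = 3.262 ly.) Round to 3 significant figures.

89.6 ly

d_A = 1/0.02140″ = 46.729 pc; d_B = 1/0.05190″ = 19.268 pc.
|d_B − d_A| = |19.268 − 46.729| = 27.461 pc = 27.461 × 3.262 ly = 89.578 ly.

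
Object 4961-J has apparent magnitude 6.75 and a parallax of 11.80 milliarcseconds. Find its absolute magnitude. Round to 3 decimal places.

d = 1/p = 1/0.01180″ = 84.746 pc.
m − M = 5 log₁₀(84.746) − 5 = 9.6406 − 5 = 4.6406.
M = m − (m − M) = 6.75 − 4.6406 = 2.109.

M = 2.109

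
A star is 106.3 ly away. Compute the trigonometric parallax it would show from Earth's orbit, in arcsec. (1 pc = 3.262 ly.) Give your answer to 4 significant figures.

d = 106.3 ly ÷ 3.262 = 32.587 pc.
p = 1/d = 1/32.587 = 0.030687 arcsec.

0.03069 arcsec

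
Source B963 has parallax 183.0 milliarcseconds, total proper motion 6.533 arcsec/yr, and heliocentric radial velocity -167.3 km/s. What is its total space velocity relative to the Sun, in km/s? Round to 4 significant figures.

238.0 km/s

d = 1/p = 1/0.1830″ = 5.4645 pc.
v_t = 4.740 μ d = 4.740 × 6.533 × 5.4645 = 169.22 km/s.
v = √(v_r² + v_t²) = √((-167.3)² + 169.22²) = √56624.7 = 237.96 km/s.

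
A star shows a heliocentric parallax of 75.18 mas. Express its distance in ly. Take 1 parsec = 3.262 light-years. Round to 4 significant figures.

43.39 ly

p = 75.18 mas = 0.07518 arcsec.
d = 1/p = 1/0.07518 = 13.301 pc.
In light-years: 13.301 × 3.262 = 43.388 ly.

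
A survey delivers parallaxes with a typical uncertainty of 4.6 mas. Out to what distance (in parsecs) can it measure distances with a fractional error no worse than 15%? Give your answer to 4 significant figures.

32.61 pc

σ_d/d = σ_p/p, so the condition is σ_p/p ≤ 0.15, i.e. p ≥ σ_p/0.15.
p_min = 4.6/0.15 = 30.667 mas = 0.030667 arcsec.
d_max = 1/p_min = 1/0.030667 = 32.608 pc.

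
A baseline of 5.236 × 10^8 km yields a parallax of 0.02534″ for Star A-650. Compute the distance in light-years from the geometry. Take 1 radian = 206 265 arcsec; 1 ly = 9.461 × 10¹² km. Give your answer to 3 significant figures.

θ = 0.02534″ = 0.02534/206265 = 1.2285 × 10^-7 rad.
d = B/θ = (5.236 × 10^8) / (1.2285 × 10^-7) = 4.2621 × 10^15 km = (4.2621 × 10^15) / (9.461 × 10^12) ly = 450.49 ly.

450 ly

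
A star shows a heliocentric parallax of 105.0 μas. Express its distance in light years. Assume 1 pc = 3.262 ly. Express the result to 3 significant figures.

31100 light years

p = 105.0 μas = 0.0001050 arcsec.
d = 1/p = 1/0.0001050 = 9523.8 pc.
In light-years: 9523.8 × 3.262 = 31067 ly.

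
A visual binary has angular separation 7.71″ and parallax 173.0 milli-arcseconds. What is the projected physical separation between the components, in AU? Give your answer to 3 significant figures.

d = 1/p = 1/0.1730″ = 5.7803 pc.
At distance d (pc), an angle of θ arcsec spans θ·d AU: s = 7.71 × 5.7803 = 44.566 AU.

44.6 AU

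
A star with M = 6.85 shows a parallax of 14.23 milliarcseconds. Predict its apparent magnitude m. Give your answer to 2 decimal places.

d = 1/p = 1/0.01423″ = 70.274 pc.
m − M = 5 log₁₀ d − 5 = 5 log₁₀(70.274) − 5 = 9.2340 − 5 = 4.2340.
m = M + (m − M) = 6.85 + 4.2340 = 11.08.

m = 11.08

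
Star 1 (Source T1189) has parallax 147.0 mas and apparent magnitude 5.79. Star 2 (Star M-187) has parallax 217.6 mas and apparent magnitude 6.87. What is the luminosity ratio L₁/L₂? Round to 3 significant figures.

d₁ = 1/p₁ = 1/0.1470″ = 6.8027 pc; d₂ = 1/p₂ = 1/0.2176″ = 4.5956 pc.
M₁ = m₁ − 5 log₁₀ d₁ + 5 = 5.79 − 4.1634 + 5 = 6.6266.
M₂ = 6.87 − 3.3117 + 5 = 8.5583.
L₁/L₂ = 10^(0.4(M₂ − M₁)) = 10^(0.4 × 1.9317) = 10^0.77268 = 5.9249.

L₁/L₂ = 5.92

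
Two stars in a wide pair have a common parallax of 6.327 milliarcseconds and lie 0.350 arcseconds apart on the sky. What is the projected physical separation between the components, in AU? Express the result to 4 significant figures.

55.32 AU

d = 1/p = 1/0.006327″ = 158.05 pc.
At distance d (pc), an angle of θ arcsec spans θ·d AU: s = 0.350 × 158.05 = 55.318 AU.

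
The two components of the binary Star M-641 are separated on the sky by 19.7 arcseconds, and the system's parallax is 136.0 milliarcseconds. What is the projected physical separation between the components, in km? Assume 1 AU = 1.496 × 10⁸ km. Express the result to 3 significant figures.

d = 1/p = 1/0.1360″ = 7.3529 pc.
At distance d (pc), an angle of θ arcsec spans θ·d AU: s = 19.7 × 7.3529 = 144.85 AU.
= 144.85 × 1.496 × 10⁸ km = 2.1670 × 10^10 km.

2.17 × 10^10 km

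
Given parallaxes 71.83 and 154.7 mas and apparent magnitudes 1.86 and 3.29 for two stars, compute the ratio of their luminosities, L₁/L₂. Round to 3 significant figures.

L₁/L₂ = 17.3

d₁ = 1/p₁ = 1/0.07183″ = 13.922 pc; d₂ = 1/p₂ = 1/0.1547″ = 6.4641 pc.
M₁ = m₁ − 5 log₁₀ d₁ + 5 = 1.86 − 5.7185 + 5 = 1.1415.
M₂ = 3.29 − 4.0525 + 5 = 4.2375.
L₁/L₂ = 10^(0.4(M₂ − M₁)) = 10^(0.4 × 3.0960) = 10^1.23840 = 17.314.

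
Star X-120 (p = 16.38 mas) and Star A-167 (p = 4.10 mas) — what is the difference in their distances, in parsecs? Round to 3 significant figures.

183 pc

d_A = 1/0.01638″ = 61.05 pc; d_B = 1/0.004100″ = 243.9 pc.
|d_B − d_A| = |243.9 − 61.05| = 182.85 pc.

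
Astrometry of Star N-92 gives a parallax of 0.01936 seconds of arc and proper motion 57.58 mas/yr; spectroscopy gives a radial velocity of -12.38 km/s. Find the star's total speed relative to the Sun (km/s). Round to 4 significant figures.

d = 1/p = 1/0.01936″ = 51.653 pc.
μ = 57.58 mas/yr = 0.05758 ″/yr.
v_t = 4.740 μ d = 4.740 × 0.05758 × 51.653 = 14.098 km/s.
v = √(v_r² + v_t²) = √((-12.38)² + 14.098²) = √352.018 = 18.762 km/s.

18.76 km/s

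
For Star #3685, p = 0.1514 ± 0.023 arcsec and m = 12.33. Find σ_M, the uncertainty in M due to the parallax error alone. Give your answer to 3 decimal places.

σ_M = 0.330 mag

M = m − 5 log₁₀ d + 5 = m + 5 log₁₀ p + 5, so ∂M/∂p = 5/(p ln 10).
σ_M = (5/ln 10) · (σ_p/p) = 2.1715 × 0.023/0.1514 = 2.1715 × 0.15192 = 0.32989.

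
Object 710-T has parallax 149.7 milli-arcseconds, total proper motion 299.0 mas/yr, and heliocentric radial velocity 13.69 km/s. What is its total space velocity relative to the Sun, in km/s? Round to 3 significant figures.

d = 1/p = 1/0.1497″ = 6.68 pc.
μ = 299.0 mas/yr = 0.2990 ″/yr.
v_t = 4.740 μ d = 4.740 × 0.2990 × 6.68 = 9.4673 km/s.
v = √(v_r² + v_t²) = √(13.69² + 9.4673²) = √277.046 = 16.645 km/s.

16.6 km/s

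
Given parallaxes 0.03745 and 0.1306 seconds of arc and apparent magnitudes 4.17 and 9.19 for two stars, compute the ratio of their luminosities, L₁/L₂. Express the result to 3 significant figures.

d₁ = 1/p₁ = 1/0.03745″ = 26.702 pc; d₂ = 1/p₂ = 1/0.1306″ = 7.657 pc.
M₁ = m₁ − 5 log₁₀ d₁ + 5 = 4.17 − 7.1327 + 5 = 2.0373.
M₂ = 9.19 − 4.4203 + 5 = 9.7697.
L₁/L₂ = 10^(0.4(M₂ − M₁)) = 10^(0.4 × 7.7324) = 10^3.09296 = 1238.7.

L₁/L₂ = 1240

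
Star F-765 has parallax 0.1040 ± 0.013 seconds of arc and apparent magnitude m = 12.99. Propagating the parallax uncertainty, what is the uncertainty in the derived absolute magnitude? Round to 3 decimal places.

σ_M = 0.271 mag

M = m − 5 log₁₀ d + 5 = m + 5 log₁₀ p + 5, so ∂M/∂p = 5/(p ln 10).
σ_M = (5/ln 10) · (σ_p/p) = 2.1715 × 0.013/0.1040 = 2.1715 × 0.125 = 0.27144.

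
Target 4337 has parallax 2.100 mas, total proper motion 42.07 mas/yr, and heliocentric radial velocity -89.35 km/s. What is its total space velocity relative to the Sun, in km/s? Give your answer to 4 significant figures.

d = 1/p = 1/0.002100″ = 476.19 pc.
μ = 42.07 mas/yr = 0.04207 ″/yr.
v_t = 4.740 μ d = 4.740 × 0.04207 × 476.19 = 94.958 km/s.
v = √(v_r² + v_t²) = √((-89.35)² + 94.958²) = √17000.4 = 130.39 km/s.

130.4 km/s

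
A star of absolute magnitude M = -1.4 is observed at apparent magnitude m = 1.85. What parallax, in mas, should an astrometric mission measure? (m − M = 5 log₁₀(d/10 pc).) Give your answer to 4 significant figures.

22.39 mas

m − M = 1.85 − (-1.4) = 3.25.
d = 10^((m−M)/5 + 1) = 10^1.650 = 44.668 pc.
p = 1/d = 1/44.668 = 0.022387 arcsec = 22.387 mas.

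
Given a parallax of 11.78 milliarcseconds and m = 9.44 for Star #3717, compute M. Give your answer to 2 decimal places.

M = 4.80

d = 1/p = 1/0.01178″ = 84.89 pc.
m − M = 5 log₁₀(84.89) − 5 = 9.6443 − 5 = 4.6443.
M = m − (m − M) = 9.44 − 4.6443 = 4.80.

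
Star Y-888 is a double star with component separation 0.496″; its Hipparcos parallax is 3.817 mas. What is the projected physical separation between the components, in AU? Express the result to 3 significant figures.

d = 1/p = 1/0.003817″ = 261.99 pc.
At distance d (pc), an angle of θ arcsec spans θ·d AU: s = 0.496 × 261.99 = 129.95 AU.

130 AU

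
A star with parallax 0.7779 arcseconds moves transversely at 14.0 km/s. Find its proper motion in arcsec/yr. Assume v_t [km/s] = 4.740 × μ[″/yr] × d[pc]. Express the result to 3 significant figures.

d = 1/p = 1/0.7779″ = 1.2855 pc.
μ = v_t / (4.74 d) = 14.0 / (4.74 × 1.2855) = 14.0 / 6.0933 = 2.2976 ″/yr.

2.30 arcsec/yr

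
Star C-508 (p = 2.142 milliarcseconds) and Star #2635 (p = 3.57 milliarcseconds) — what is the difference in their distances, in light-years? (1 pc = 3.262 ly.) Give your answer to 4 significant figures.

d_A = 1/0.002142″ = 466.85 pc; d_B = 1/0.003570″ = 280.11 pc.
|d_B − d_A| = |280.11 − 466.85| = 186.74 pc = 186.74 × 3.262 ly = 609.15 ly.

609.2 ly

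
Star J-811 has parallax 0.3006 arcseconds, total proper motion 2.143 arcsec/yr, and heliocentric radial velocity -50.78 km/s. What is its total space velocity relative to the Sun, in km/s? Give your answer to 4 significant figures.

61.00 km/s

d = 1/p = 1/0.3006″ = 3.3267 pc.
v_t = 4.740 μ d = 4.740 × 2.143 × 3.3267 = 33.792 km/s.
v = √(v_r² + v_t²) = √((-50.78)² + 33.792²) = √3720.51 = 60.996 km/s.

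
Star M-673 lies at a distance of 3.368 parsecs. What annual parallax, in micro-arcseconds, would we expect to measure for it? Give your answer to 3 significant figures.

p = 1/d = 1/3.368 = 0.29691 arcsec.
= 0.29691 × 10⁶ = 2.9691 × 10^5 μas.

297000 μas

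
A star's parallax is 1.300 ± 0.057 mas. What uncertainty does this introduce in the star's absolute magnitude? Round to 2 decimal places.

σ_M = 0.10 mag

M = m − 5 log₁₀ d + 5 = m + 5 log₁₀ p + 5, so ∂M/∂p = 5/(p ln 10).
σ_M = (5/ln 10) · (σ_p/p) = 2.1715 × 0.057/1.300 = 2.1715 × 0.043846 = 0.095212.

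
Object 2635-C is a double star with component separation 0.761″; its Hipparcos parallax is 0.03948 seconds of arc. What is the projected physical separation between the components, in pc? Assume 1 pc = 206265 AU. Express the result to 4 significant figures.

d = 1/p = 1/0.03948″ = 25.329 pc.
At distance d (pc), an angle of θ arcsec spans θ·d AU: s = 0.761 × 25.329 = 19.275 AU.
= 19.275 / 206265 = 9.3448 × 10^-5 pc.

9.345 × 10^-5 pc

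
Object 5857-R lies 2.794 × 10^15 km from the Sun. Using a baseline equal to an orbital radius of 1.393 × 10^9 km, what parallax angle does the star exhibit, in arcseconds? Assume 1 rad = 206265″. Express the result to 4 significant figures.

0.1028 arcsec

θ ≈ B/d = (1.393 × 10^9) / (2.794 × 10^15) = 4.9857 × 10^-7 rad.
In arcseconds: 4.9857 × 10^-7 × 206265 = 0.10284″.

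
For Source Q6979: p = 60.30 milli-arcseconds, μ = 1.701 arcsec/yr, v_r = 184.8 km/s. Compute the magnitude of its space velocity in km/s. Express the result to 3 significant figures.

228 km/s

d = 1/p = 1/0.06030″ = 16.584 pc.
v_t = 4.740 μ d = 4.740 × 1.701 × 16.584 = 133.71 km/s.
v = √(v_r² + v_t²) = √(184.8² + 133.71²) = √52029.4 = 228.1 km/s.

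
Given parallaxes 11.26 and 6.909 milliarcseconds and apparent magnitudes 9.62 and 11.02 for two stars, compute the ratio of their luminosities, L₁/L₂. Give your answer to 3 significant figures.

L₁/L₂ = 1.37

d₁ = 1/p₁ = 1/0.01126″ = 88.81 pc; d₂ = 1/p₂ = 1/0.006909″ = 144.74 pc.
M₁ = m₁ − 5 log₁₀ d₁ + 5 = 9.62 − 9.7423 + 5 = 4.8777.
M₂ = 11.02 − 10.8029 + 5 = 5.2171.
L₁/L₂ = 10^(0.4(M₂ − M₁)) = 10^(0.4 × 0.3394) = 10^0.13576 = 1.367.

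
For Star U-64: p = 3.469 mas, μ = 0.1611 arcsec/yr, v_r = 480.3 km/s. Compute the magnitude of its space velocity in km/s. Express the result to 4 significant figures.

d = 1/p = 1/0.003469″ = 288.27 pc.
v_t = 4.740 μ d = 4.740 × 0.1611 × 288.27 = 220.13 km/s.
v = √(v_r² + v_t²) = √(480.3² + 220.13²) = √279145 = 528.34 km/s.

528.3 km/s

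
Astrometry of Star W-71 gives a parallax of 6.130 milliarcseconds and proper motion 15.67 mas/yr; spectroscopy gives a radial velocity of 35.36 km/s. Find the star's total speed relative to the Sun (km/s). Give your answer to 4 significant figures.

d = 1/p = 1/0.006130″ = 163.13 pc.
μ = 15.67 mas/yr = 0.01567 ″/yr.
v_t = 4.740 μ d = 4.740 × 0.01567 × 163.13 = 12.117 km/s.
v = √(v_r² + v_t²) = √(35.36² + 12.117²) = √1397.15 = 37.378 km/s.

37.38 km/s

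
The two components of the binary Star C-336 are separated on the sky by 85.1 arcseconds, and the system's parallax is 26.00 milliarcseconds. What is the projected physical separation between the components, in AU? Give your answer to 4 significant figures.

3273 AU

d = 1/p = 1/0.02600″ = 38.462 pc.
At distance d (pc), an angle of θ arcsec spans θ·d AU: s = 85.1 × 38.462 = 3273.1 AU.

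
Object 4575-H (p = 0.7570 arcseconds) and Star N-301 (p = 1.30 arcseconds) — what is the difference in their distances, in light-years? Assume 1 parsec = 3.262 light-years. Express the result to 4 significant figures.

d_A = 1/0.7570″ = 1.321 pc; d_B = 1/1.300″ = 0.76923 pc.
|d_B − d_A| = |0.76923 − 1.321| = 0.55177 pc = 0.55177 × 3.262 ly = 1.7999 ly.

1.800 ly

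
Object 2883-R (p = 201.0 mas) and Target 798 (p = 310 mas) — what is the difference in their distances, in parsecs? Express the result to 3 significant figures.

1.75 pc

d_A = 1/0.2010″ = 4.9751 pc; d_B = 1/0.3100″ = 3.2258 pc.
|d_B − d_A| = |3.2258 − 4.9751| = 1.7493 pc.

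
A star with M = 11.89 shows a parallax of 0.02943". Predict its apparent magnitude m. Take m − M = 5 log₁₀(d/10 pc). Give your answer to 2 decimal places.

m = 14.55

d = 1/p = 1/0.02943″ = 33.979 pc.
m − M = 5 log₁₀ d − 5 = 5 log₁₀(33.979) − 5 = 7.6561 − 5 = 2.6561.
m = M + (m − M) = 11.89 + 2.6561 = 14.55.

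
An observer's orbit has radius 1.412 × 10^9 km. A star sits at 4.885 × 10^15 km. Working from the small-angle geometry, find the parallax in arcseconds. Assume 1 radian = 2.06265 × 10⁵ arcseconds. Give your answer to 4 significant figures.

θ ≈ B/d = (1.412 × 10^9) / (4.885 × 10^15) = 2.8905 × 10^-7 rad.
In arcseconds: 2.8905 × 10^-7 × 206265 = 0.059621″.

0.05962 arcsec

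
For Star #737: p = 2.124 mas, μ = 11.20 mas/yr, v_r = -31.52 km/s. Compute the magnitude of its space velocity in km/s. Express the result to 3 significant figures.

40.2 km/s

d = 1/p = 1/0.002124″ = 470.81 pc.
μ = 11.20 mas/yr = 0.01120 ″/yr.
v_t = 4.740 μ d = 4.740 × 0.01120 × 470.81 = 24.994 km/s.
v = √(v_r² + v_t²) = √((-31.52)² + 24.994²) = √1618.21 = 40.227 km/s.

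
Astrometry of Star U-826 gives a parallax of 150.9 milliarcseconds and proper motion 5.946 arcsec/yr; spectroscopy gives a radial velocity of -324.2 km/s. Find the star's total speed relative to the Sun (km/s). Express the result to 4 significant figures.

374.2 km/s

d = 1/p = 1/0.1509″ = 6.6269 pc.
v_t = 4.740 μ d = 4.740 × 5.946 × 6.6269 = 186.77 km/s.
v = √(v_r² + v_t²) = √((-324.2)² + 186.77²) = √139989 = 374.15 km/s.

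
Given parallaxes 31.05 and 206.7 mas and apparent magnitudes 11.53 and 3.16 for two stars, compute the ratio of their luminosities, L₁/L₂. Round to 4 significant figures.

d₁ = 1/p₁ = 1/0.03105″ = 32.206 pc; d₂ = 1/p₂ = 1/0.2067″ = 4.8379 pc.
M₁ = m₁ − 5 log₁₀ d₁ + 5 = 11.53 − 7.5397 + 5 = 8.9903.
M₂ = 3.16 − 3.4233 + 5 = 4.7367.
L₁/L₂ = 10^(0.4(M₂ − M₁)) = 10^(0.4 × (-4.2536)) = 10^(-1.70144) = 0.019887.

L₁/L₂ = 0.01989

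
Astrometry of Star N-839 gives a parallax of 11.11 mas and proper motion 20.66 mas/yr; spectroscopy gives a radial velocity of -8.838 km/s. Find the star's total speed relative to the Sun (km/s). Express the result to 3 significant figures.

12.5 km/s

d = 1/p = 1/0.01111″ = 90.009 pc.
μ = 20.66 mas/yr = 0.02066 ″/yr.
v_t = 4.740 μ d = 4.740 × 0.02066 × 90.009 = 8.8144 km/s.
v = √(v_r² + v_t²) = √((-8.838)² + 8.8144²) = √155.804 = 12.482 km/s.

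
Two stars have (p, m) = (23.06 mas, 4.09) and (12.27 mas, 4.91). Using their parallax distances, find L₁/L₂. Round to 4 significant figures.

d₁ = 1/p₁ = 1/0.02306″ = 43.365 pc; d₂ = 1/p₂ = 1/0.01227″ = 81.5 pc.
M₁ = m₁ − 5 log₁₀ d₁ + 5 = 4.09 − 8.1857 + 5 = 0.9043.
M₂ = 4.91 − 9.5558 + 5 = 0.3542.
L₁/L₂ = 10^(0.4(M₂ − M₁)) = 10^(0.4 × (-0.5501)) = 10^(-0.22004) = 0.6025.

L₁/L₂ = 0.6025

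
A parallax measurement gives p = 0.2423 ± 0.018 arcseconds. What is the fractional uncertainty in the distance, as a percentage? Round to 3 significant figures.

7.43%

For d = 1/p, |σ_d/d| = |σ_p/p|.
σ_p/p = 0.018 / 0.2423 = 0.074288 = 7.4288%.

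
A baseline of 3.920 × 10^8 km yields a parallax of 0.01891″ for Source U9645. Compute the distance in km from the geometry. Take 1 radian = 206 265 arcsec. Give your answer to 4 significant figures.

θ = 0.01891″ = 0.01891/206265 = 9.1678 × 10^-8 rad.
d = B/θ = (3.920 × 10^8) / (9.1678 × 10^-8) = 4.2758 × 10^15 km.

4.276 × 10^15 km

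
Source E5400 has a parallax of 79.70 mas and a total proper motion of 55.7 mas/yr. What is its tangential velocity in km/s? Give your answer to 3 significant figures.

d = 1/p = 1/0.07970″ = 12.547 pc.
μ = 55.7 mas/yr = 0.0557 ″/yr.
v_t = 4.74 × μ × d = 4.74 × 0.0557 × 12.547 = 3.3126 km/s.

3.31 km/s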